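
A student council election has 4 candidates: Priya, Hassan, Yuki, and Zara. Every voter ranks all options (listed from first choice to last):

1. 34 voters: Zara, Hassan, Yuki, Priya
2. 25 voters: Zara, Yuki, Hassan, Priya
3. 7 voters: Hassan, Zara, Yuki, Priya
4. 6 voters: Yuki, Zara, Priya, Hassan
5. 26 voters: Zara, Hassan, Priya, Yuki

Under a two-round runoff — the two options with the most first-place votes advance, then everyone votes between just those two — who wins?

Round 1 first-place votes: Priya 0, Hassan 7, Yuki 6, Zara 85.
Zara and Hassan advance.
Runoff: Zara is preferred to Hassan by 91 voters; Hassan by 7.
Zara wins the runoff.

Zara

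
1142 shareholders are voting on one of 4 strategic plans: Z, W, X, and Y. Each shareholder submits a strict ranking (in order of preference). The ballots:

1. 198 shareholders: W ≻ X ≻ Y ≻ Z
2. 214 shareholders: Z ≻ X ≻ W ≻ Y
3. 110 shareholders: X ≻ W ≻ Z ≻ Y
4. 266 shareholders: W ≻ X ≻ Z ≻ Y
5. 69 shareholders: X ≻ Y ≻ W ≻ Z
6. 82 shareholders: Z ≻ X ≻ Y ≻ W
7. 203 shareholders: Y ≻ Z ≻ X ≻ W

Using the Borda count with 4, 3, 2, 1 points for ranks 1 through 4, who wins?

Z: 198·1 + 214·4 + 110·2 + 266·2 + 69·1 + 82·4 + 203·3 = 2812
W: 198·4 + 214·2 + 110·3 + 266·4 + 69·2 + 82·1 + 203·1 = 3037
X: 198·3 + 214·3 + 110·4 + 266·3 + 69·4 + 82·3 + 203·2 = 3402
Y: 198·2 + 214·1 + 110·1 + 266·1 + 69·3 + 82·2 + 203·4 = 2169
X has the highest Borda score (3402).

X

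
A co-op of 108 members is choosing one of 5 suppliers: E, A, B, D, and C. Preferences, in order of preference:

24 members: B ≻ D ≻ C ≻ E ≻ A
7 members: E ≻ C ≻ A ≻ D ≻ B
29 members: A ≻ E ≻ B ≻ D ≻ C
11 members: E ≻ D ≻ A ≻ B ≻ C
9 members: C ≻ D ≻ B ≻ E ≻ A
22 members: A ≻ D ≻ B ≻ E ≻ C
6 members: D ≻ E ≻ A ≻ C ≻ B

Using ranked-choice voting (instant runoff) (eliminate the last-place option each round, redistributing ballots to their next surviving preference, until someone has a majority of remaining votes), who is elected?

A

Round 1: E 18, A 51, B 24, D 6, C 9. Eliminate D.
Round 2: E 24, A 51, B 24, C 9. Eliminate C.
Round 3: E 24, A 51, B 33. Eliminate E.
Round 4: A 75, B 33. A has a majority.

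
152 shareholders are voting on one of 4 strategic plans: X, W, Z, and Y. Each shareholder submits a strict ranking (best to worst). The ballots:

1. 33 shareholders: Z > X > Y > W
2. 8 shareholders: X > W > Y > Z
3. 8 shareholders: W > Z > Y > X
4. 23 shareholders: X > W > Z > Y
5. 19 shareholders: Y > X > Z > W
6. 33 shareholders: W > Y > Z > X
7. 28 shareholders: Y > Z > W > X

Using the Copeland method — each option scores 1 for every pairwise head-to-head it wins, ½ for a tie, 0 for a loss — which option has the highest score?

Y

X: beats W; loses to Z and Y → score 1.
W: loses to X, Z, and Y → score 0.
Z: beats X and W; loses to Y → score 2.
Y: beats X, W, and Z → score 3.
Y has the best pairwise record.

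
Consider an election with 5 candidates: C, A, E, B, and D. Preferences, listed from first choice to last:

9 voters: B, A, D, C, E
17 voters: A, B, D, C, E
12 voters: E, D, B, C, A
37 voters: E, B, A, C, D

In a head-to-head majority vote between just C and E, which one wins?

E

Voters preferring C to E: 26; preferring E to C: 49.
E wins the head-to-head.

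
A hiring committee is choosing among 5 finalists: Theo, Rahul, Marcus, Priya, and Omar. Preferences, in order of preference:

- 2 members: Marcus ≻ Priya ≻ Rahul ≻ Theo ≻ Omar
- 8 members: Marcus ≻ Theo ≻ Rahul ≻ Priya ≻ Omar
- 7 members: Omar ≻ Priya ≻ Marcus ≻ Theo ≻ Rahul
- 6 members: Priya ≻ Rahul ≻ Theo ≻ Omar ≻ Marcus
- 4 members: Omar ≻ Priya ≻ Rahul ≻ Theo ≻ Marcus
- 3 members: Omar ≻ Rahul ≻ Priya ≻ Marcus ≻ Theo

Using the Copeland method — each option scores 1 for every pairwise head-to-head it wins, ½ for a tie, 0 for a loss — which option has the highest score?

Priya

Theo: beats Omar; ties Rahul; loses to Marcus and Priya → score 1.5.
Rahul: beats Omar; ties Theo; loses to Marcus and Priya → score 1.5.
Marcus: beats Theo and Rahul; loses to Priya and Omar → score 2.
Priya: beats Theo, Rahul, Marcus, and Omar → score 4.
Omar: beats Marcus; loses to Theo, Rahul, and Priya → score 1.
Priya has the best pairwise record.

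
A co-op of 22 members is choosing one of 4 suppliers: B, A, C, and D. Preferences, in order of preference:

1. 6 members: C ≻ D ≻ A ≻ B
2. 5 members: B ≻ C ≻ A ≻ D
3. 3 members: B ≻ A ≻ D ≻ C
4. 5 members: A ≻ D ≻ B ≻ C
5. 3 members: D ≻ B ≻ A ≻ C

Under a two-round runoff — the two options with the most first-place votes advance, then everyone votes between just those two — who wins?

Round 1 first-place votes: B 8, A 5, C 6, D 3.
B and C advance.
Runoff: B is preferred to C by 16 voters; C by 6.
B wins the runoff.

B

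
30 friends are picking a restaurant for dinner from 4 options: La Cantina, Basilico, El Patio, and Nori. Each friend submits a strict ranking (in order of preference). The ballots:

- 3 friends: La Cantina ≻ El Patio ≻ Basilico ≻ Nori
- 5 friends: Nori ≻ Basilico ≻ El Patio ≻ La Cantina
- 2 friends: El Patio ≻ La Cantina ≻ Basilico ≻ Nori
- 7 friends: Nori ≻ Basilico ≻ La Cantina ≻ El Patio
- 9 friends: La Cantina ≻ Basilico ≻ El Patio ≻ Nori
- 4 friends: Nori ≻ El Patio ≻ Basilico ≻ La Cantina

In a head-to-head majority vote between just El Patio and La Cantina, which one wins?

Voters preferring El Patio to La Cantina: 11; preferring La Cantina to El Patio: 19.
La Cantina wins the head-to-head.

La Cantina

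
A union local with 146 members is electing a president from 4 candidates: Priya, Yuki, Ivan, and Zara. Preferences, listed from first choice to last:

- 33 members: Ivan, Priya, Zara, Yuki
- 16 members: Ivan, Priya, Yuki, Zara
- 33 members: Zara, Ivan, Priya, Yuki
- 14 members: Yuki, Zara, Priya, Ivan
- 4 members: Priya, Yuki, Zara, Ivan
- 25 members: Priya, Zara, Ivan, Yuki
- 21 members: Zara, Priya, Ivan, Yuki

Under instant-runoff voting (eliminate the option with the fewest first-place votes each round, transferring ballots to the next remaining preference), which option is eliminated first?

Yuki

Round 1: Priya 29, Yuki 14, Ivan 49, Zara 54. Eliminate Yuki.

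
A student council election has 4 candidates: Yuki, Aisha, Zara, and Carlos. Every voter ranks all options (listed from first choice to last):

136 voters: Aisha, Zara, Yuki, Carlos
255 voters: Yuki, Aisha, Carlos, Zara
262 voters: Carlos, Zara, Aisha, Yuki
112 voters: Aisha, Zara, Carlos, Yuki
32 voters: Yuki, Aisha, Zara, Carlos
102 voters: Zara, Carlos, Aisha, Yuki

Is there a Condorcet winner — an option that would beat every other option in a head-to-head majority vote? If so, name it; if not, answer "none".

Aisha

Aisha vs Yuki: 612–287 for Aisha.
Aisha vs Zara: 535–364 for Aisha.
Aisha vs Carlos: 535–364 for Aisha.
Aisha beats every other option head-to-head.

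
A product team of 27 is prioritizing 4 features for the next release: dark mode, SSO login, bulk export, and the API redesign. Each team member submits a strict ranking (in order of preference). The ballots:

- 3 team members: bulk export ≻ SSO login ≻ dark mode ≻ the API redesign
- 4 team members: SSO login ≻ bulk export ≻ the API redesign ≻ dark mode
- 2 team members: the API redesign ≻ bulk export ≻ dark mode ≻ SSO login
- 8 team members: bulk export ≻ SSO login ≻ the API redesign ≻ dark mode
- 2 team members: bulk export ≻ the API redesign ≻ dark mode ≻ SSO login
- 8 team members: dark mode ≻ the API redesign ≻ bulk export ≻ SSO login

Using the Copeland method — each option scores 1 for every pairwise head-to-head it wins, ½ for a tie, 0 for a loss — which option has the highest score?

bulk export

dark mode: loses to SSO login, bulk export, and the API redesign → score 0.
SSO login: beats dark mode and the API redesign; loses to bulk export → score 2.
bulk export: beats dark mode, SSO login, and the API redesign → score 3.
the API redesign: beats dark mode; loses to SSO login and bulk export → score 1.
bulk export has the best pairwise record.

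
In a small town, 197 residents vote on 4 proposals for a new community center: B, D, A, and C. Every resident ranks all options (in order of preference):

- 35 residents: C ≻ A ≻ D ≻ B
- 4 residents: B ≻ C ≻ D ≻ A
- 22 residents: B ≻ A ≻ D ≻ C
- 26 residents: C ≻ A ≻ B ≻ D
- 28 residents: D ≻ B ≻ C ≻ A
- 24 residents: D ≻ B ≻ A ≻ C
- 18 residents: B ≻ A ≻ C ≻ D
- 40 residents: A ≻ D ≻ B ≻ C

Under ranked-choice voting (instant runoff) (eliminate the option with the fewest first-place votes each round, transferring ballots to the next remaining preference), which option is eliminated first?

A

Round 1: B 44, D 52, A 40, C 61. Eliminate A.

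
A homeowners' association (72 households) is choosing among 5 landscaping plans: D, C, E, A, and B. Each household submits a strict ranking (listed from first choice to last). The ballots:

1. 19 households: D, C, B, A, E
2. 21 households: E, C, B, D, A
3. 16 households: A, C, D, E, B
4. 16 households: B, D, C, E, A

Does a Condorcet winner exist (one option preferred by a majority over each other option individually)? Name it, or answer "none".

C

C vs D: 37–35 for C.
C vs E: 51–21 for C.
C vs A: 56–16 for C.
C vs B: 56–16 for C.
C beats every other option head-to-head.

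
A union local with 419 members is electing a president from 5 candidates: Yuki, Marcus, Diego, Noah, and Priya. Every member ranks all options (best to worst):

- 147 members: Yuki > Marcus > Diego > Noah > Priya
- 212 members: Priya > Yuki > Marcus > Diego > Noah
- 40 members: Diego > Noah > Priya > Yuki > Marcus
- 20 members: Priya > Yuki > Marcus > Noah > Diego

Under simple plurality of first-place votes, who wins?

Priya

First-place votes: Yuki 147, Marcus 0, Diego 40, Noah 0, Priya 232.
Priya has the most first-place votes.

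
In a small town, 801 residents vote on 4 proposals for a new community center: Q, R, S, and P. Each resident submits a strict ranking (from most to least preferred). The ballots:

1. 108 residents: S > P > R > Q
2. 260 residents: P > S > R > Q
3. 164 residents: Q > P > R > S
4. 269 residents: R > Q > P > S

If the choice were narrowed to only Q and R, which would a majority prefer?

R

Voters preferring Q to R: 164; preferring R to Q: 637.
R wins the head-to-head.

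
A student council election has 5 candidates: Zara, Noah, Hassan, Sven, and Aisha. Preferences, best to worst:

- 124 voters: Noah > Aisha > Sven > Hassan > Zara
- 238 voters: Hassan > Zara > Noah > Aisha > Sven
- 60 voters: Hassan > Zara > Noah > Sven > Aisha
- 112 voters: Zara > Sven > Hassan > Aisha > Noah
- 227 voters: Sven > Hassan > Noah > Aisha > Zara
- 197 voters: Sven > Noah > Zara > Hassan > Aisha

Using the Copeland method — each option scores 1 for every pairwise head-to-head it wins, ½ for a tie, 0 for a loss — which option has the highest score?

Zara: beats Aisha; loses to Noah, Hassan, and Sven → score 1.
Noah: beats Zara and Aisha; loses to Hassan and Sven → score 2.
Hassan: beats Zara, Noah, and Aisha; loses to Sven → score 3.
Sven: beats Zara, Noah, Hassan, and Aisha → score 4.
Aisha: loses to Zara, Noah, Hassan, and Sven → score 0.
Sven has the best pairwise record.

Sven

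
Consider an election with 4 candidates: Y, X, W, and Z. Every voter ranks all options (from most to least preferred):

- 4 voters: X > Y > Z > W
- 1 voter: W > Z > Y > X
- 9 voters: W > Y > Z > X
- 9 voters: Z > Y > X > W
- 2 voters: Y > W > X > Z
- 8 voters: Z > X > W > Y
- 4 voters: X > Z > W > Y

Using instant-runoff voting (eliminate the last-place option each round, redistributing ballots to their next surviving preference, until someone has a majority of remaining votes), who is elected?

Round 1: Y 2, X 8, W 10, Z 17. Eliminate Y.
Round 2: X 8, W 12, Z 17. Eliminate X.
Round 3: W 12, Z 25. Z has a majority.

Z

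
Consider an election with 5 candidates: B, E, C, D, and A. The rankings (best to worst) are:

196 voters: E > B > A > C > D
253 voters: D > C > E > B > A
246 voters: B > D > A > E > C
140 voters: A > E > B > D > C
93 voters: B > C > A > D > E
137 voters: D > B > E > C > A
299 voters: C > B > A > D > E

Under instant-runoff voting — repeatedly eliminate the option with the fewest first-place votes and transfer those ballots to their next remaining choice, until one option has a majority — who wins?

Round 1: B 339, E 196, C 299, D 390, A 140. Eliminate A.
Round 2: B 339, E 336, C 299, D 390. Eliminate C.
Round 3: B 638, E 336, D 390. Eliminate E.
Round 4: B 974, D 390. B has a majority.

B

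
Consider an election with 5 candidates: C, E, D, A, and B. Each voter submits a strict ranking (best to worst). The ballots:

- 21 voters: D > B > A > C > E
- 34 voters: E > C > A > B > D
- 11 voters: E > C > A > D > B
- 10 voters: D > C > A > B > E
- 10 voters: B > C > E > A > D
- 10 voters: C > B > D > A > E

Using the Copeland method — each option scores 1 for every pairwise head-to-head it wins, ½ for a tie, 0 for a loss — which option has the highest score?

C: beats E, D, A, and B → score 4.
E: beats D and A; loses to C and B → score 2.
D: loses to C, E, A, and B → score 0.
A: beats D and B; loses to C and E → score 2.
B: beats E and D; loses to C and A → score 2.
C has the best pairwise record.

C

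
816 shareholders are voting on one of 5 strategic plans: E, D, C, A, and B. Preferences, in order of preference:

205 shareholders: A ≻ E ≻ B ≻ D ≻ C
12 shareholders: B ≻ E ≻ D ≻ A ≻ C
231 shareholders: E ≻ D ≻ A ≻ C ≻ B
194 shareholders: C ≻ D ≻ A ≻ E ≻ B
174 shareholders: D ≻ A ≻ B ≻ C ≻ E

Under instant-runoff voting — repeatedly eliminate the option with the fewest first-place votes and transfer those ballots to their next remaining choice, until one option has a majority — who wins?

A

Round 1: E 231, D 174, C 194, A 205, B 12. Eliminate B.
Round 2: E 243, D 174, C 194, A 205. Eliminate D.
Round 3: E 243, C 194, A 379. Eliminate C.
Round 4: E 243, A 573. A has a majority.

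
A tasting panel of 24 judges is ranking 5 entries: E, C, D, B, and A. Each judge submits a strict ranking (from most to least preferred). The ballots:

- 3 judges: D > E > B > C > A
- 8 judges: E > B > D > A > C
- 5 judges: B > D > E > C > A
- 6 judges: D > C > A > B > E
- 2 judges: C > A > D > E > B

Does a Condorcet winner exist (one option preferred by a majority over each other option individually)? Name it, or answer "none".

Checking pairwise contests:
D beats E 16–8.
E beats C 16–8.
B beats D 13–11.
E beats B 13–11.
E beats A 16–8.
Every option loses at least one head-to-head, so there is no Condorcet winner.

none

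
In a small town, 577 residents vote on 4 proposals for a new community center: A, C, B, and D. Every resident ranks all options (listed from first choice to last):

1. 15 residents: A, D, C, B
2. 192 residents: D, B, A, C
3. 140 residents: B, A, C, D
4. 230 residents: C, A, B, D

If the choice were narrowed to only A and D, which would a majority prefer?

A

Voters preferring A to D: 385; preferring D to A: 192.
A wins the head-to-head.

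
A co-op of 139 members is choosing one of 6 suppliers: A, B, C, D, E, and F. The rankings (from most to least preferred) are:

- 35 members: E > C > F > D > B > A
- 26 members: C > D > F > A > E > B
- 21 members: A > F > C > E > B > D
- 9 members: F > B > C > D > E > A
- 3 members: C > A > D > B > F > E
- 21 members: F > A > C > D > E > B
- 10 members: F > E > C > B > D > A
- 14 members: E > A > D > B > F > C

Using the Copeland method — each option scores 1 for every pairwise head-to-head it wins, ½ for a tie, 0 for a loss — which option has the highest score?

F

A: beats B and E; loses to C, D, and F → score 2.
B: loses to A, C, D, E, and F → score 0.
C: beats A, B, D, and E; loses to F → score 4.
D: beats A and B; loses to C, E, and F → score 2.
E: beats B and D; loses to A, C, and F → score 2.
F: beats A, B, C, D, and E → score 5.
F has the best pairwise record.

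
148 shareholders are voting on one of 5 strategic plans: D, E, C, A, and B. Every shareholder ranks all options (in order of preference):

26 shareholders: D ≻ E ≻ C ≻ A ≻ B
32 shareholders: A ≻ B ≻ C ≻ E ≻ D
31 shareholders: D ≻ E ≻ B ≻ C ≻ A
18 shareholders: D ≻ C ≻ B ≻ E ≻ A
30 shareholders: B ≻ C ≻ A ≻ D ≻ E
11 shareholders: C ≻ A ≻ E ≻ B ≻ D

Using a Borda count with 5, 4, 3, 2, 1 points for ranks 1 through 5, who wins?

C

D: 26·5 + 32·1 + 31·5 + 18·5 + 30·2 + 11·1 = 478
E: 26·4 + 32·2 + 31·4 + 18·2 + 30·1 + 11·3 = 391
C: 26·3 + 32·3 + 31·2 + 18·4 + 30·4 + 11·5 = 483
A: 26·2 + 32·5 + 31·1 + 18·1 + 30·3 + 11·4 = 395
B: 26·1 + 32·4 + 31·3 + 18·3 + 30·5 + 11·2 = 473
C has the highest Borda score (483).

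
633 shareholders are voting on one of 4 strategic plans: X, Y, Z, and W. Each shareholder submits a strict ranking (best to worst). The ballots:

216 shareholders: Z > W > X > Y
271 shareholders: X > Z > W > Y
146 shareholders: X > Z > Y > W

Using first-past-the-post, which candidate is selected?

First-place votes: X 417, Y 0, Z 216, W 0.
X has the most first-place votes.

X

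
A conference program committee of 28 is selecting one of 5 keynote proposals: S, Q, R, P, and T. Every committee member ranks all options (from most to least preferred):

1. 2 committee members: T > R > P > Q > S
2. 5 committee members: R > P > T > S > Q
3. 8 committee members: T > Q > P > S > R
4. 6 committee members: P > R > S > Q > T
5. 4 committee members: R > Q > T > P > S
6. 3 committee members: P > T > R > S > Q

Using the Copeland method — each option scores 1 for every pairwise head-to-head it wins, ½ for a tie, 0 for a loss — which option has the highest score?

P

S: ties Q; loses to R, P, and T → score 0.5.
Q: ties S; loses to R, P, and T → score 0.5.
R: beats S, Q, and T; loses to P → score 3.
P: beats S, Q, and R; ties T → score 3.5.
T: beats S and Q; ties P; loses to R → score 2.5.
P has the best pairwise record.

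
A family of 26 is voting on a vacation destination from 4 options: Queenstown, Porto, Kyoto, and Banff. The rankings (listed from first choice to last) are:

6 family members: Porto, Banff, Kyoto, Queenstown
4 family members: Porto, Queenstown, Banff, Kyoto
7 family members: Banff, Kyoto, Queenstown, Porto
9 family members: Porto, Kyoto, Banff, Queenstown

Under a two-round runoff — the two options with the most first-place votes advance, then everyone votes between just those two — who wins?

Porto

Round 1 first-place votes: Queenstown 0, Porto 19, Kyoto 0, Banff 7.
Porto and Banff advance.
Runoff: Porto is preferred to Banff by 19 voters; Banff by 7.
Porto wins the runoff.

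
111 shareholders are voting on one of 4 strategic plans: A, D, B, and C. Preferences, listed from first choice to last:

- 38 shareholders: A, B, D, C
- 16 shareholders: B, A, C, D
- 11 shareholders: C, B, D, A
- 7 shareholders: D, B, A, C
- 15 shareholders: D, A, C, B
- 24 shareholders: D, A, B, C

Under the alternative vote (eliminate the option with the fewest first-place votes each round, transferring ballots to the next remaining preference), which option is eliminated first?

C

Round 1: A 38, D 46, B 16, C 11. Eliminate C.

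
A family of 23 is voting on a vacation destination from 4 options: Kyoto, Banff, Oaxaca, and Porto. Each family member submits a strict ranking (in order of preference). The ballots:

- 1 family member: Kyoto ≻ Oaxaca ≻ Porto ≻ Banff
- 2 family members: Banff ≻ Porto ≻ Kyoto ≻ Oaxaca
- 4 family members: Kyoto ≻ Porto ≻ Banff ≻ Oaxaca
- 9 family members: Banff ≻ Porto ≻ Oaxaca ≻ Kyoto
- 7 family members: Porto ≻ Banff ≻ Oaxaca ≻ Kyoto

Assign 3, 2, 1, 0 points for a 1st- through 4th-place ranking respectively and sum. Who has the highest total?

Kyoto: 1·3 + 2·1 + 4·3 + 9·0 + 7·0 = 17
Banff: 1·0 + 2·3 + 4·1 + 9·3 + 7·2 = 51
Oaxaca: 1·2 + 2·0 + 4·0 + 9·1 + 7·1 = 18
Porto: 1·1 + 2·2 + 4·2 + 9·2 + 7·3 = 52
Porto has the highest Borda score (52).

Porto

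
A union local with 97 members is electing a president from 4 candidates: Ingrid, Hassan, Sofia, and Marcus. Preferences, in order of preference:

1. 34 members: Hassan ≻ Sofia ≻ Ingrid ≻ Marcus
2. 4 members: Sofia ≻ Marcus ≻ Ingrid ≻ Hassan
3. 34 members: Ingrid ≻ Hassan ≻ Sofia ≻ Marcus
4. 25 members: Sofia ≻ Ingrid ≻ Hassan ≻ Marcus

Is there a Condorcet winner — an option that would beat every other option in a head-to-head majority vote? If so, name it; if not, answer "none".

none

Checking pairwise contests:
Sofia beats Ingrid 63–34.
Ingrid beats Hassan 63–34.
Hassan beats Sofia 68–29.
Ingrid beats Marcus 93–4.
Every option loses at least one head-to-head, so there is no Condorcet winner.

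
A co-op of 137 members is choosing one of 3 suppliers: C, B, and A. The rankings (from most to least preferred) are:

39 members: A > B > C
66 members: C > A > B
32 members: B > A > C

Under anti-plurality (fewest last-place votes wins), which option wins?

Last-place votes: C 71, B 66, A 0.
A is ranked last by the fewest voters, so A wins.

A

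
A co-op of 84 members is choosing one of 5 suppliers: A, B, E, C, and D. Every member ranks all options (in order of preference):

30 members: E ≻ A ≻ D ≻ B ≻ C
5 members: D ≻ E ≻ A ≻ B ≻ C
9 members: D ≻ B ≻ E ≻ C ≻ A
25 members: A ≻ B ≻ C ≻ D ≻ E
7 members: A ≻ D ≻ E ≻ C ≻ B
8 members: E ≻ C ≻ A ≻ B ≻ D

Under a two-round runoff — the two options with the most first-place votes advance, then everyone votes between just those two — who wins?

E

Round 1 first-place votes: A 32, B 0, E 38, C 0, D 14.
E and A advance.
Runoff: E is preferred to A by 52 voters; A by 32.
E wins the runoff.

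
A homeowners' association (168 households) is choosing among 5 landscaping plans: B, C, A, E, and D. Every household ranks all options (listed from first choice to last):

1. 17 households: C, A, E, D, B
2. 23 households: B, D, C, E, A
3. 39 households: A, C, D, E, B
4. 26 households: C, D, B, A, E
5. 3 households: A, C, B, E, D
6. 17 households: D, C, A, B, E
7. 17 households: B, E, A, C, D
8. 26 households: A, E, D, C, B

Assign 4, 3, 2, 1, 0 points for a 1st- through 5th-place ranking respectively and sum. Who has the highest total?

B: 17·0 + 23·4 + 39·0 + 26·2 + 3·2 + 17·1 + 17·4 + 26·0 = 235
C: 17·4 + 23·2 + 39·3 + 26·4 + 3·3 + 17·3 + 17·1 + 26·1 = 438
A: 17·3 + 23·0 + 39·4 + 26·1 + 3·4 + 17·2 + 17·2 + 26·4 = 417
E: 17·2 + 23·1 + 39·1 + 26·0 + 3·1 + 17·0 + 17·3 + 26·3 = 228
D: 17·1 + 23·3 + 39·2 + 26·3 + 3·0 + 17·4 + 17·0 + 26·2 = 362
C has the highest Borda score (438).

C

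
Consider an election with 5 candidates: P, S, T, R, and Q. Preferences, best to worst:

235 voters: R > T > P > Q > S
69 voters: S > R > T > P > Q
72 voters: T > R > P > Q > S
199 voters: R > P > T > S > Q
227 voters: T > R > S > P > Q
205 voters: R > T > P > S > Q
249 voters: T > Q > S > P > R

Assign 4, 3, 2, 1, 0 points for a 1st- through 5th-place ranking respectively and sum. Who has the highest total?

T

P: 235·2 + 69·1 + 72·2 + 199·3 + 227·1 + 205·2 + 249·1 = 2166
S: 235·0 + 69·4 + 72·0 + 199·1 + 227·2 + 205·1 + 249·2 = 1632
T: 235·3 + 69·2 + 72·4 + 199·2 + 227·4 + 205·3 + 249·4 = 4048
R: 235·4 + 69·3 + 72·3 + 199·4 + 227·3 + 205·4 + 249·0 = 3660
Q: 235·1 + 69·0 + 72·1 + 199·0 + 227·0 + 205·0 + 249·3 = 1054
T has the highest Borda score (4048).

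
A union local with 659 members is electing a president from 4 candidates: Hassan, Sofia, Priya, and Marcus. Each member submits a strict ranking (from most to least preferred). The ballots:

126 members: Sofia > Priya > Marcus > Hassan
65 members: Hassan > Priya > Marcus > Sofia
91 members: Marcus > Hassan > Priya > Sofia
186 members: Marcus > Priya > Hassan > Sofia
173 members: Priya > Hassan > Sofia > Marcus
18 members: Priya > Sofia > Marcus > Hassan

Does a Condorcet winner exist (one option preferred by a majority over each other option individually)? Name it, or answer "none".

Priya

Priya vs Hassan: 503–156 for Priya.
Priya vs Sofia: 533–126 for Priya.
Priya vs Marcus: 382–277 for Priya.
Priya beats every other option head-to-head.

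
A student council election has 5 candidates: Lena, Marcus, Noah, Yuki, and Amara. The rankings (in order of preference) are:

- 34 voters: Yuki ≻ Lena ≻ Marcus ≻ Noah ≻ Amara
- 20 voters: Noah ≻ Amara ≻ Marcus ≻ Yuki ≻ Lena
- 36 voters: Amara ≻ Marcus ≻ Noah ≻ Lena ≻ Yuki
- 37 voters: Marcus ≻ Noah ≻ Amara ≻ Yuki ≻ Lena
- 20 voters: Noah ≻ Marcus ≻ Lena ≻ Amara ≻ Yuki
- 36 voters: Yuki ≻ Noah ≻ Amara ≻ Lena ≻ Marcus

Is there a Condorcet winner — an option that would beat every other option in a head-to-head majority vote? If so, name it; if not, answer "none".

Checking pairwise contests:
Marcus beats Lena 113–70.
Amara beats Marcus 92–91.
Marcus beats Noah 107–76.
Marcus beats Yuki 113–70.
Noah beats Amara 147–36.
Every option loses at least one head-to-head, so there is no Condorcet winner.

none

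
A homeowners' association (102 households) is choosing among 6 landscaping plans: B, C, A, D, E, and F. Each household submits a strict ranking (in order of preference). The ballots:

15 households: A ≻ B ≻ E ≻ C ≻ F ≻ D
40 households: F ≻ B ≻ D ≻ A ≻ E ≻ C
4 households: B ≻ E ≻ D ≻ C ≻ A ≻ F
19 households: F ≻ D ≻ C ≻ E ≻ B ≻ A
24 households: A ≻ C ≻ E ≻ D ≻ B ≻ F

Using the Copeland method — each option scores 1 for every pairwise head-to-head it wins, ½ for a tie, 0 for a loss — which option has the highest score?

F

B: beats C, A, D, and E; loses to F → score 4.
C: loses to B, A, D, E, and F → score 0.
A: beats C and E; loses to B, D, and F → score 2.
D: beats C, A, and E; loses to B and F → score 3.
E: beats C; loses to B, A, D, and F → score 1.
F: beats B, C, A, D, and E → score 5.
F has the best pairwise record.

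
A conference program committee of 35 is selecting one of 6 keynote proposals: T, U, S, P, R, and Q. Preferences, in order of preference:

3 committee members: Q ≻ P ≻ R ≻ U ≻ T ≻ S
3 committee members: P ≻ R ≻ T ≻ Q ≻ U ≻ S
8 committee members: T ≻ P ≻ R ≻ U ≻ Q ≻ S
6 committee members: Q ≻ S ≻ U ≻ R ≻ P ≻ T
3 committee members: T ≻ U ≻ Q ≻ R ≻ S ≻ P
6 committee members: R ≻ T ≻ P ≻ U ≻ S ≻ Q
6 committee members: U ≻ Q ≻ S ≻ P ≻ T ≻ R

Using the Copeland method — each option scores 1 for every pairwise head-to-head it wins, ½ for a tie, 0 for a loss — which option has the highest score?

T: beats U, S, and Q; loses to P and R → score 3.
U: beats S and Q; loses to T, P, and R → score 2.
S: loses to T, U, P, R, and Q → score 0.
P: beats T, U, S, and R; loses to Q → score 4.
R: beats T, U, and S; loses to P and Q → score 3.
Q: beats S, P, and R; loses to T and U → score 3.
P has the best pairwise record.

P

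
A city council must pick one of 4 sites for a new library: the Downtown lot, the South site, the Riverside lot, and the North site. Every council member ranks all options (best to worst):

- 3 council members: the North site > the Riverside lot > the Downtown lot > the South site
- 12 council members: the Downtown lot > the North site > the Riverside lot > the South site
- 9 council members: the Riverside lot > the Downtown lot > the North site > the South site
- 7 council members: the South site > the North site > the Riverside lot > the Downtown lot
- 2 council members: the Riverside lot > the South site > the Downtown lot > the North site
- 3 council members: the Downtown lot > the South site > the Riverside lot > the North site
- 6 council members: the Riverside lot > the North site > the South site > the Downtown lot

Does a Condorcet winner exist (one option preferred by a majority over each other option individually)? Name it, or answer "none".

none

Checking pairwise contests:
the Riverside lot beats the Downtown lot 27–15.
the Downtown lot beats the South site 27–15.
the North site beats the Riverside lot 22–20.
the Downtown lot beats the North site 26–16.
Every option loses at least one head-to-head, so there is no Condorcet winner.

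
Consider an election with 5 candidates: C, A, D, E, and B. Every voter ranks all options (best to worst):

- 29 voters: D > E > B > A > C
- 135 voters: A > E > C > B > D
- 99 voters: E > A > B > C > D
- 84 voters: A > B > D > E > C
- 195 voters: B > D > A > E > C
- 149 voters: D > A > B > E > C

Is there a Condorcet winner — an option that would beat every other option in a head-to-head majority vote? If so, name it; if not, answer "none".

none

Checking pairwise contests:
A beats C 691–0.
D beats A 373–318.
B beats D 513–178.
A beats E 563–128.
A beats B 467–224.
Every option loses at least one head-to-head, so there is no Condorcet winner.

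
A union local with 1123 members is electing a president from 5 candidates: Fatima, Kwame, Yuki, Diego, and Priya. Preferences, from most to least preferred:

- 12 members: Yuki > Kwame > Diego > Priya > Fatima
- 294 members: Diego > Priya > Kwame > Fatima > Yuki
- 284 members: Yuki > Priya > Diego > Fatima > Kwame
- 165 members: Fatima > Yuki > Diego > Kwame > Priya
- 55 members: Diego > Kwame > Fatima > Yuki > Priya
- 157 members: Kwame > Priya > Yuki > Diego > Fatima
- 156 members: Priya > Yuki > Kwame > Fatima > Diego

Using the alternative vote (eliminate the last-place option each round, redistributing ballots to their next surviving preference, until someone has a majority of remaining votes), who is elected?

Yuki

Round 1: Fatima 165, Kwame 157, Yuki 296, Diego 349, Priya 156. Eliminate Priya.
Round 2: Fatima 165, Kwame 157, Yuki 452, Diego 349. Eliminate Kwame.
Round 3: Fatima 165, Yuki 609, Diego 349. Yuki has a majority.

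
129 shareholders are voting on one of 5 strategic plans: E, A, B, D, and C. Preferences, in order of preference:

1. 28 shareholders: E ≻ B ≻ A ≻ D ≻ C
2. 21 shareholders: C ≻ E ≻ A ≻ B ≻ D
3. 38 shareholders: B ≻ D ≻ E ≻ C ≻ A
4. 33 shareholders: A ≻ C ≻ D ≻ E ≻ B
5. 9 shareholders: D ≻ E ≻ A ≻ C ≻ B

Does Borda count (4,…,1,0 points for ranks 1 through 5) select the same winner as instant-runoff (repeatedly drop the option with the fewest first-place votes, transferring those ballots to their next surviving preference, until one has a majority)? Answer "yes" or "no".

Borda — scores: E 311, A 248, B 257, D 244, C 230. Winner: E.
Instant-runoff — R1 E 28, A 33, B 38, D 9, C 21 (D out); R2 E 37, A 33, B 38, C 21 (C out); R3 E 58, A 33, B 38 (A out); R4 E 91, B 38 (E winner). Winner: E.
The two methods agree.

yes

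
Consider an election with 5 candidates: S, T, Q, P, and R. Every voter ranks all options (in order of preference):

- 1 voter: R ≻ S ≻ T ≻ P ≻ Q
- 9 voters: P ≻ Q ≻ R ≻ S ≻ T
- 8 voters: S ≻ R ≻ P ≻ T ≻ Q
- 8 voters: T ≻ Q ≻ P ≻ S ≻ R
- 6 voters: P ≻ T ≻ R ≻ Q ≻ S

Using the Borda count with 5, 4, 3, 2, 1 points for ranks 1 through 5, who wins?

P

S: 1·4 + 9·2 + 8·5 + 8·2 + 6·1 = 84
T: 1·3 + 9·1 + 8·2 + 8·5 + 6·4 = 92
Q: 1·1 + 9·4 + 8·1 + 8·4 + 6·2 = 89
P: 1·2 + 9·5 + 8·3 + 8·3 + 6·5 = 125
R: 1·5 + 9·3 + 8·4 + 8·1 + 6·3 = 90
P has the highest Borda score (125).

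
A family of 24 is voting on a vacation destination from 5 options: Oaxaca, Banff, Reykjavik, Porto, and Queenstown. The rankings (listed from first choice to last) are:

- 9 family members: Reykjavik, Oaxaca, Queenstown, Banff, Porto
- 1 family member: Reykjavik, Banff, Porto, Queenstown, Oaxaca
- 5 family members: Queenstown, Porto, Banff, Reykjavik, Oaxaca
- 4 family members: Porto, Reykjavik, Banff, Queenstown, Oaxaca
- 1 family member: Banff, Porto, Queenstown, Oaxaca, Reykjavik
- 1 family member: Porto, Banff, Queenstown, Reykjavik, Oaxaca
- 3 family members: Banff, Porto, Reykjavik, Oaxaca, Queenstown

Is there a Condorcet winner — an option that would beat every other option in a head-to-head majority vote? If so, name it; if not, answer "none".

none

Checking pairwise contests:
Banff beats Oaxaca 15–9.
Reykjavik beats Banff 14–10.
Porto beats Reykjavik 14–10.
Banff beats Porto 14–10.
Reykjavik beats Queenstown 17–7.
Every option loses at least one head-to-head, so there is no Condorcet winner.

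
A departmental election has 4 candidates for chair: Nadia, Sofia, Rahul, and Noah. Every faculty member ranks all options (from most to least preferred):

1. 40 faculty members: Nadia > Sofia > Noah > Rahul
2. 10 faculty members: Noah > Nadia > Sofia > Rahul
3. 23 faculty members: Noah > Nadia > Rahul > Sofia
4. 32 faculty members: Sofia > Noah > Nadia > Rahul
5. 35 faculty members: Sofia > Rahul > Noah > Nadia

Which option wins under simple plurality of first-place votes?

Sofia

First-place votes: Nadia 40, Sofia 67, Rahul 0, Noah 33.
Sofia has the most first-place votes.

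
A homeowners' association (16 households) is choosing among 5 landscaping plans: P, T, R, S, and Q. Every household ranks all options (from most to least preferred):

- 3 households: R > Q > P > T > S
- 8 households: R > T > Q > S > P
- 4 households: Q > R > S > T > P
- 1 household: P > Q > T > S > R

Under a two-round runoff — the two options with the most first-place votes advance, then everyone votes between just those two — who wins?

R

Round 1 first-place votes: P 1, T 0, R 11, S 0, Q 4.
R and Q advance.
Runoff: R is preferred to Q by 11 voters; Q by 5.
R wins the runoff.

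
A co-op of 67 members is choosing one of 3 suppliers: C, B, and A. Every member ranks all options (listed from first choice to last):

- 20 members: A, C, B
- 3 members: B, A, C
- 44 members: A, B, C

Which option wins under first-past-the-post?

A

First-place votes: C 0, B 3, A 64.
A has the most first-place votes.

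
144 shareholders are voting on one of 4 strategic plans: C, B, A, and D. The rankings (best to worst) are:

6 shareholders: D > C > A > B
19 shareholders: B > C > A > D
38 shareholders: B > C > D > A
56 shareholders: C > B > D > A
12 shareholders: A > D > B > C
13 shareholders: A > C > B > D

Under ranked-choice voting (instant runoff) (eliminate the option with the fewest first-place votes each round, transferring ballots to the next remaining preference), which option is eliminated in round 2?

A

Round 1: C 56, B 57, A 25, D 6. Eliminate D.
Round 2: C 62, B 57, A 25. Eliminate A.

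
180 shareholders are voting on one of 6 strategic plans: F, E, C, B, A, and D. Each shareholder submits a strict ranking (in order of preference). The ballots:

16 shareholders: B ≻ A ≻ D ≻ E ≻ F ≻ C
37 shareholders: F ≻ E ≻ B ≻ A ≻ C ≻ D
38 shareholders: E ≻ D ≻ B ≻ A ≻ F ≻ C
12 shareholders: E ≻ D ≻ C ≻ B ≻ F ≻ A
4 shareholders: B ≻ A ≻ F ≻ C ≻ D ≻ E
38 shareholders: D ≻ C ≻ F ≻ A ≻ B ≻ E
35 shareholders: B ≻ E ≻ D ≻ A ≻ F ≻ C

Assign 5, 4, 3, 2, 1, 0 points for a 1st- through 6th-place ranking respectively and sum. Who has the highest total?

F: 16·1 + 37·5 + 38·1 + 12·1 + 4·3 + 38·3 + 35·1 = 412
E: 16·2 + 37·4 + 38·5 + 12·5 + 4·0 + 38·0 + 35·4 = 570
C: 16·0 + 37·1 + 38·0 + 12·3 + 4·2 + 38·4 + 35·0 = 233
B: 16·5 + 37·3 + 38·3 + 12·2 + 4·5 + 38·1 + 35·5 = 562
A: 16·4 + 37·2 + 38·2 + 12·0 + 4·4 + 38·2 + 35·2 = 376
D: 16·3 + 37·0 + 38·4 + 12·4 + 4·1 + 38·5 + 35·3 = 547
E has the highest Borda score (570).

E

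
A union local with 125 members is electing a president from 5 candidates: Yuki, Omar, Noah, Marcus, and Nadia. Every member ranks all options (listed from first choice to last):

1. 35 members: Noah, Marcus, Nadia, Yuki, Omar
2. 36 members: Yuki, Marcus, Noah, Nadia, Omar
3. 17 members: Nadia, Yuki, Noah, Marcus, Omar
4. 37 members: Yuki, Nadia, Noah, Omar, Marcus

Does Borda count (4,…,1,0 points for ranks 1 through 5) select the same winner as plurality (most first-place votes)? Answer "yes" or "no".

yes

Borda — scores: Yuki 378, Omar 37, Noah 320, Marcus 230, Nadia 285. Winner: Yuki.
Plurality — first-place votes: Yuki 73, Omar 0, Noah 35, Marcus 0, Nadia 17. Winner: Yuki.
The two methods agree.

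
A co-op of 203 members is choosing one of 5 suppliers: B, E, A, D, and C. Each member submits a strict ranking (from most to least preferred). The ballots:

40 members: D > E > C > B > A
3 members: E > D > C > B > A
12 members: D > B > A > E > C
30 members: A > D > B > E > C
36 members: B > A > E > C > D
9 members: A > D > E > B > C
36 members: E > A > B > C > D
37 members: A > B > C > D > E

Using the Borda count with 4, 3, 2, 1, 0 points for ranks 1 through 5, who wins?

A

B: 40·1 + 3·1 + 12·3 + 30·2 + 36·4 + 9·1 + 36·2 + 37·3 = 475
E: 40·3 + 3·4 + 12·1 + 30·1 + 36·2 + 9·2 + 36·4 + 37·0 = 408
A: 40·0 + 3·0 + 12·2 + 30·4 + 36·3 + 9·4 + 36·3 + 37·4 = 544
D: 40·4 + 3·3 + 12·4 + 30·3 + 36·0 + 9·3 + 36·0 + 37·1 = 371
C: 40·2 + 3·2 + 12·0 + 30·0 + 36·1 + 9·0 + 36·1 + 37·2 = 232
A has the highest Borda score (544).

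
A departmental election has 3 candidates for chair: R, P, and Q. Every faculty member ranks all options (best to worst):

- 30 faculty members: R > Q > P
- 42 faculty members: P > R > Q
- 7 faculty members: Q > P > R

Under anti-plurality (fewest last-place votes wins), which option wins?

R

Last-place votes: R 7, P 30, Q 42.
R is ranked last by the fewest voters, so R wins.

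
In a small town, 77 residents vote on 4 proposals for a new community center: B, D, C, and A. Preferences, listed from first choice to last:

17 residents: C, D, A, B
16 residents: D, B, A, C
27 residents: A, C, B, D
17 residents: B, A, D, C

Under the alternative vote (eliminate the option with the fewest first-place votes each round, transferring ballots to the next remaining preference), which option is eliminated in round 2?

C

Round 1: B 17, D 16, C 17, A 27. Eliminate D.
Round 2: B 33, C 17, A 27. Eliminate C.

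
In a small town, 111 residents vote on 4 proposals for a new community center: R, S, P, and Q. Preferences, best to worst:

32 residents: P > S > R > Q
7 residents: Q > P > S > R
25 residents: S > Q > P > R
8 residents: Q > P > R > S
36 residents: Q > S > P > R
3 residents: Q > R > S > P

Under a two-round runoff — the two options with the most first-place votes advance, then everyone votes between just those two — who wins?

Round 1 first-place votes: R 0, S 25, P 32, Q 54.
Q and P advance.
Runoff: Q is preferred to P by 79 voters; P by 32.
Q wins the runoff.

Q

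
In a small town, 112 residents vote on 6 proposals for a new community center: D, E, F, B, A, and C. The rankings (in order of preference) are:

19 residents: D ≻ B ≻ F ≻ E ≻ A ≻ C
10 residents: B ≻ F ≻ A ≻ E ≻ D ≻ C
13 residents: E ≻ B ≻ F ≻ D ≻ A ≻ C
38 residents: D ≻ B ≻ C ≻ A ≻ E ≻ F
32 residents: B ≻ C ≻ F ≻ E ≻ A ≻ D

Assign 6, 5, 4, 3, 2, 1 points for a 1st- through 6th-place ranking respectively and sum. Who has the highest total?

B

D: 19·6 + 10·2 + 13·3 + 38·6 + 32·1 = 433
E: 19·3 + 10·3 + 13·6 + 38·2 + 32·3 = 337
F: 19·4 + 10·5 + 13·4 + 38·1 + 32·4 = 344
B: 19·5 + 10·6 + 13·5 + 38·5 + 32·6 = 602
A: 19·2 + 10·4 + 13·2 + 38·3 + 32·2 = 282
C: 19·1 + 10·1 + 13·1 + 38·4 + 32·5 = 354
B has the highest Borda score (602).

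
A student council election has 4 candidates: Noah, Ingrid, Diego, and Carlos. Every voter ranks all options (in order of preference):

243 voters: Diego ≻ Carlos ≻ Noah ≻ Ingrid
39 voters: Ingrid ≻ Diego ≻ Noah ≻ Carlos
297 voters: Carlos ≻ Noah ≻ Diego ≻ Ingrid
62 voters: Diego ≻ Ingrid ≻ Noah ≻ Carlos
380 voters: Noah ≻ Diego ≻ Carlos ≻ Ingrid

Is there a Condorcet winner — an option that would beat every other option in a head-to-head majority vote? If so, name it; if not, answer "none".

Checking pairwise contests:
Carlos beats Noah 540–481.
Noah beats Ingrid 920–101.
Noah beats Diego 677–344.
Diego beats Carlos 724–297.
Every option loses at least one head-to-head, so there is no Condorcet winner.

none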